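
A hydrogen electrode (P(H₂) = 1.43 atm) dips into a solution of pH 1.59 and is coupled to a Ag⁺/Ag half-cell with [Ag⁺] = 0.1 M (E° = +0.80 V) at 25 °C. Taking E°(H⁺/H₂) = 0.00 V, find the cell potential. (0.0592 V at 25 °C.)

The Ag⁺/Ag couple is the cathode, so E°_cell = 0.80 V; n = 2.
[H⁺] = 10^(−1.59) = 0.026 M, and Q = [H⁺]^2 / ([Ag⁺]^2·P(H₂)) = 0.0462.
E = E° − (0.0592/2) log Q = 0.80 − (0.0592/2)(-1.335) = 0.840 V.

0.84 V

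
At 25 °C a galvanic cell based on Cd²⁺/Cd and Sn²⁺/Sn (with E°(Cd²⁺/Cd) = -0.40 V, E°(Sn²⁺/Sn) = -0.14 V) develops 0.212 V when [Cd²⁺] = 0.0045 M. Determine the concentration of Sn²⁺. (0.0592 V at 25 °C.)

From the Nernst equation, log Q = n(E° − E)/0.0592 = 2(0.26 − 0.212)/0.0592 = 1.622, so Q = 41.8.
With Q = [Cd²⁺]/[Sn²⁺] and the known concentrations, [Sn²⁺] in the denominator gives [Sn²⁺] = 1.1 × 10^-4 M.

1.1 × 10^-4 M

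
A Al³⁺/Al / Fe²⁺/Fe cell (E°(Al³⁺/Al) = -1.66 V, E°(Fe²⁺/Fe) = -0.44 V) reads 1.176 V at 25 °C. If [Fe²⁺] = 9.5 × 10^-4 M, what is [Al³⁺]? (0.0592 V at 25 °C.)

0.005 M

From the Nernst equation, log Q = n(E° − E)/0.0592 = 6(1.22 − 1.176)/0.0592 = 4.459, so Q = 2.88 × 10^4.
With Q = [Al³⁺]^2/[Fe²⁺]^3 and the known concentrations, [Al³⁺]^2 in the numerator gives [Al³⁺] = 0.005 M.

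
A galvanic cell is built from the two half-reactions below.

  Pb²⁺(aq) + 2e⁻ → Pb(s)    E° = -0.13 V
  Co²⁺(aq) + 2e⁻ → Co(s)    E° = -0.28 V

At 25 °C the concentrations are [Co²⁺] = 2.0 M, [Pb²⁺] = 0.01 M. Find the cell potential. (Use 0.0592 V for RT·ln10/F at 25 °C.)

0.082 V

The Pb²⁺/Pb couple has the higher reduction potential and acts as the cathode, so E°_cell = -0.13 − (-0.28) = 0.15 V.
Balancing electrons gives n = 2; the reaction quotient is Q = [Co²⁺]/[Pb²⁺] = 200.
At 25 °C, E = E° − (0.0592/n) log Q = 0.15 − (0.0592/2)(2.301) = 0.150 − 0.068 = 0.082 V.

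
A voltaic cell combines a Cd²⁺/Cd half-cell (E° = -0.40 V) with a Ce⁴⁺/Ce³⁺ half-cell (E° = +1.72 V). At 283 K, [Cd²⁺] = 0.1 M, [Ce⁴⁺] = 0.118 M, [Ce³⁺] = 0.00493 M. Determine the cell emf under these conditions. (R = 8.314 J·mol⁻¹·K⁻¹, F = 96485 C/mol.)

The Ce⁴⁺/Ce³⁺ couple has the higher reduction potential and acts as the cathode, so E°_cell = +1.72 − (-0.40) = 2.12 V.
Balancing electrons gives n = 2; the reaction quotient is Q = [Cd²⁺]·[Ce³⁺]^2/[Ce⁴⁺]^2 = 1.75 × 10^-4.
E = E° − (RT/nF) ln Q = 2.12 − (8.314×283)/(2×96485) × (-8.653) = 2.120 + 0.106 = 2.226 V.

2.23 V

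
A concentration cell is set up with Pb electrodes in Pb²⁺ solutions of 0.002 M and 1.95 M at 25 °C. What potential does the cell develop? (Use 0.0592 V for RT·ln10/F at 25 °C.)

0.088 V

Both half-cells are Pb²⁺/Pb, so E°_cell = 0. The concentrated side is the cathode; the cell reaction moves Pb²⁺ from high to low concentration with n = 2.
Q = [Pb²⁺]_dilute/[Pb²⁺]_conc = 0.002/1.95 = 0.00103.
E = 0 − (0.0592/2) log Q = −(0.0592/2)(-2.989) = 0.0885 V.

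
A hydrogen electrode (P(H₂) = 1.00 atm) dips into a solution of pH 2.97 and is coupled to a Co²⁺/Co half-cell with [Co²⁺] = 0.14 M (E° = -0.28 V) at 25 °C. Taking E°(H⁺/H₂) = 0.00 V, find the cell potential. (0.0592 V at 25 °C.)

0.13 V

The hydrogen couple is the cathode, so E°_cell = 0.28 V; n = 2.
[H⁺] = 10^(−2.97) = 0.0011 M, and Q = [Co²⁺]·P(H₂) / [H⁺]^2 = 1.22 × 10^5.
E = E° − (0.0592/2) log Q = 0.28 − (0.0592/2)(5.086) = 0.129 V.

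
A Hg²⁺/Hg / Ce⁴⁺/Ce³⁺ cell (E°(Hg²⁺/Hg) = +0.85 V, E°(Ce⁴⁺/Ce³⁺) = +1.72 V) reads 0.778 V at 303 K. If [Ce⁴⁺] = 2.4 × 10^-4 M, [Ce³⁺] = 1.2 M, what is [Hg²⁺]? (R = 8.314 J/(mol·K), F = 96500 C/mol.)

From the Nernst equation, ln Q = nF(E° − E)/RT = 2×96500×(0.87 − 0.778)/(8.314×303) = 7.048, so Q = 1150.
With Q = [Hg²⁺]·[Ce³⁺]^2/[Ce⁴⁺]^2 and the known concentrations, [Hg²⁺] in the numerator gives [Hg²⁺] = 4.6 × 10^-5 M.

4.6 × 10^-5 M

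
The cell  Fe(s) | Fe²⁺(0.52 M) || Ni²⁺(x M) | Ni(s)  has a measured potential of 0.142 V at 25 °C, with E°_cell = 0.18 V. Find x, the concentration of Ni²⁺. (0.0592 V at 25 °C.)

0.027 M

From the Nernst equation, log Q = n(E° − E)/0.0592 = 2(0.18 − 0.142)/0.0592 = 1.284, so Q = 19.2.
With Q = [Fe²⁺]/[Ni²⁺] and the known concentrations, [Ni²⁺] in the denominator gives [Ni²⁺] = 0.027 M.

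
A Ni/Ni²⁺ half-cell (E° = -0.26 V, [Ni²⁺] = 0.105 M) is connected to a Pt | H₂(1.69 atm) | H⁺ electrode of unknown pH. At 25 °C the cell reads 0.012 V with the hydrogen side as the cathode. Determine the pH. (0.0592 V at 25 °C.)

pH = 4.56

E°_cell = 0.26 V and n = 2.
log Q = n(E° − E)/0.0592 = 2×(0.26 − 0.012)/0.0592 = 8.378.
With Q = [Ni²⁺]·P(H₂) / [H⁺]^2, solving for [H⁺] gives log[H⁺] = -4.565, so pH = 4.56.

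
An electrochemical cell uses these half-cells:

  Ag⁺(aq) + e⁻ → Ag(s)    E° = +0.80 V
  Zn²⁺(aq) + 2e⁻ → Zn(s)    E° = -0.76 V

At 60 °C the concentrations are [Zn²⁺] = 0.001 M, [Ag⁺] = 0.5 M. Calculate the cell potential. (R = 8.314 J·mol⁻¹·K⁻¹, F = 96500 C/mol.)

1.64 V

The Ag⁺/Ag couple has the higher reduction potential and acts as the cathode, so E°_cell = +0.80 − (-0.76) = 1.56 V.
Balancing electrons gives n = 2; the reaction quotient is Q = [Zn²⁺]/[Ag⁺]^2 = 0.00400.
E = E° − (RT/nF) ln Q = 1.56 − (8.314×333)/(2×96500) × (-5.521) = 1.560 + 0.079 = 1.639 V.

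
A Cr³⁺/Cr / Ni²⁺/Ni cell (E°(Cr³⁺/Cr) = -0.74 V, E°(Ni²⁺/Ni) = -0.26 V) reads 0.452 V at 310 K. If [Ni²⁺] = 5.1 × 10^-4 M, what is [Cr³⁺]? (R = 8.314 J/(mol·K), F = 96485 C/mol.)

From the Nernst equation, ln Q = nF(E° − E)/RT = 6×96485×(0.48 − 0.452)/(8.314×310) = 6.289, so Q = 539.
With Q = [Cr³⁺]^2/[Ni²⁺]^3 and the known concentrations, [Cr³⁺]^2 in the numerator gives [Cr³⁺] = 2.7 × 10^-4 M.

2.7 × 10^-4 M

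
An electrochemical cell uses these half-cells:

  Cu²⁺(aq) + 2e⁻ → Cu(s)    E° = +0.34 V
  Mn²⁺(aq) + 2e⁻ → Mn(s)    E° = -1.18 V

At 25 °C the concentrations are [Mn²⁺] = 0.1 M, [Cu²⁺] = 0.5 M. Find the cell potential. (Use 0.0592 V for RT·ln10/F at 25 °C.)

1.54 V

The Cu²⁺/Cu couple has the higher reduction potential and acts as the cathode, so E°_cell = +0.34 − (-1.18) = 1.52 V.
Balancing electrons gives n = 2; the reaction quotient is Q = [Mn²⁺]/[Cu²⁺] = 0.200.
At 25 °C, E = E° − (0.0592/n) log Q = 1.52 − (0.0592/2)(-0.699) = 1.520 + 0.021 = 1.541 V.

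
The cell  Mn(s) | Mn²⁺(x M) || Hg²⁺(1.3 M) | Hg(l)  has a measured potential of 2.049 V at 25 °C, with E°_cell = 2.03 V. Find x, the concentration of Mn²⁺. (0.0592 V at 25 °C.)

From the Nernst equation, log Q = n(E° − E)/0.0592 = 2(2.03 − 2.049)/0.0592 = -0.642, so Q = 0.228.
With Q = [Mn²⁺]/[Hg²⁺] and the known concentrations, [Mn²⁺] in the numerator gives [Mn²⁺] = 0.3 M.

0.3 M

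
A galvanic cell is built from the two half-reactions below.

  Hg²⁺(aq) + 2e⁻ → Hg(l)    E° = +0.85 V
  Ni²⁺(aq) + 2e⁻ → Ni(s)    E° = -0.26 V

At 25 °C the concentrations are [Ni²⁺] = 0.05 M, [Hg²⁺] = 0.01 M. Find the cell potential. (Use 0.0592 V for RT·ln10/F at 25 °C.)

1.09 V

The Hg²⁺/Hg couple has the higher reduction potential and acts as the cathode, so E°_cell = +0.85 − (-0.26) = 1.11 V.
Balancing electrons gives n = 2; the reaction quotient is Q = [Ni²⁺]/[Hg²⁺] = 5.00.
At 25 °C, E = E° − (0.0592/n) log Q = 1.11 − (0.0592/2)(0.699) = 1.110 − 0.021 = 1.089 V.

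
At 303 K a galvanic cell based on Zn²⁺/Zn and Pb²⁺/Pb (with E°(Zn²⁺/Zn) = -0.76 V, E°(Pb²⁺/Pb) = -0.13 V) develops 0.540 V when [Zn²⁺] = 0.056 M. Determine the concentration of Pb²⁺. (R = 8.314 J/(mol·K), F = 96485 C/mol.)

From the Nernst equation, ln Q = nF(E° − E)/RT = 2×96485×(0.63 − 0.540)/(8.314×303) = 6.894, so Q = 986.
With Q = [Zn²⁺]/[Pb²⁺] and the known concentrations, [Pb²⁺] in the denominator gives [Pb²⁺] = 5.7 × 10^-5 M.

5.7 × 10^-5 M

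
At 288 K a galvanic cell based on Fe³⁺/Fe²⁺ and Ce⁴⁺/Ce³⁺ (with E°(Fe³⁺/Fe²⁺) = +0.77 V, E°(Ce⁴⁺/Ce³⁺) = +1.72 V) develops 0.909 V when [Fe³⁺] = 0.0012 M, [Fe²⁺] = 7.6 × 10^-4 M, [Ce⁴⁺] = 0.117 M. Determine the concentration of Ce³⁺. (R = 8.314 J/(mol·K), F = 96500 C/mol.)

From the Nernst equation, ln Q = nF(E° − E)/RT = 1×96500×(0.95 − 0.909)/(8.314×288) = 1.652, so Q = 5.22.
With Q = [Fe³⁺]·[Ce³⁺]/([Fe²⁺]·[Ce⁴⁺]) and the known concentrations, [Ce³⁺] in the numerator gives [Ce³⁺] = 0.39 M.

0.39 M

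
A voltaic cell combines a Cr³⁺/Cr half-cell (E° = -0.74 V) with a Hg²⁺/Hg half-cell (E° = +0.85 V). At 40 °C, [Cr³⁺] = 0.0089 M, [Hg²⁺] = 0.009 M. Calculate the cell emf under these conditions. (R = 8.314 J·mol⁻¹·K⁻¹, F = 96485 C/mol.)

1.57 V

The Hg²⁺/Hg couple has the higher reduction potential and acts as the cathode, so E°_cell = +0.85 − (-0.74) = 1.59 V.
Balancing electrons gives n = 6; the reaction quotient is Q = [Cr³⁺]^2/[Hg²⁺]^3 = 109.
E = E° − (RT/nF) ln Q = 1.59 − (8.314×313)/(6×96485) × (4.688) = 1.590 − 0.021 = 1.569 V.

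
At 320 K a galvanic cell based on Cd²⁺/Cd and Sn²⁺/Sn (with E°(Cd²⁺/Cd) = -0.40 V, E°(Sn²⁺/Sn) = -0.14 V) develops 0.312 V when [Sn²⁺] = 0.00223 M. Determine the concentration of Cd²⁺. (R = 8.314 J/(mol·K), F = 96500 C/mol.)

From the Nernst equation, ln Q = nF(E° − E)/RT = 2×96500×(0.26 − 0.312)/(8.314×320) = -3.772, so Q = 0.0230.
With Q = [Cd²⁺]/[Sn²⁺] and the known concentrations, [Cd²⁺] in the numerator gives [Cd²⁺] = 5.1 × 10^-5 M.

5.1 × 10^-5 M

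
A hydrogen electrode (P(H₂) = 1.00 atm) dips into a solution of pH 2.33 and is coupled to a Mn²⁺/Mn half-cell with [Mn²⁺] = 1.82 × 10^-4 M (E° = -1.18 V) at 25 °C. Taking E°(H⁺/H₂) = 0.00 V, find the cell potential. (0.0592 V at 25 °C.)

The hydrogen couple is the cathode, so E°_cell = 1.18 V; n = 2.
[H⁺] = 10^(−2.33) = 0.0047 M, and Q = [Mn²⁺]·P(H₂) / [H⁺]^2 = 8.32.
E = E° − (0.0592/2) log Q = 1.18 − (0.0592/2)(0.920) = 1.153 V.

1.15 V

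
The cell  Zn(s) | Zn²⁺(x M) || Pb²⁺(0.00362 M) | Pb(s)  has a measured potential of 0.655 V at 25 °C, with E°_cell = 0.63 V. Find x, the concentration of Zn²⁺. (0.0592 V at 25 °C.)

From the Nernst equation, log Q = n(E° − E)/0.0592 = 2(0.63 − 0.655)/0.0592 = -0.845, so Q = 0.143.
With Q = [Zn²⁺]/[Pb²⁺] and the known concentrations, [Zn²⁺] in the numerator gives [Zn²⁺] = 5.2 × 10^-4 M.

5.2 × 10^-4 M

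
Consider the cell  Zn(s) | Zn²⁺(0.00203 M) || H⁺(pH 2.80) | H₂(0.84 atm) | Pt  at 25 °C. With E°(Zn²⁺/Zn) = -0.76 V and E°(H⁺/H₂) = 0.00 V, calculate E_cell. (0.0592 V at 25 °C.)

The hydrogen couple is the cathode, so E°_cell = 0.76 V; n = 2.
[H⁺] = 10^(−2.80) = 0.0016 M, and Q = [Zn²⁺]·P(H₂) / [H⁺]^2 = 679.
E = E° − (0.0592/2) log Q = 0.76 − (0.0592/2)(2.832) = 0.676 V.

0.68 V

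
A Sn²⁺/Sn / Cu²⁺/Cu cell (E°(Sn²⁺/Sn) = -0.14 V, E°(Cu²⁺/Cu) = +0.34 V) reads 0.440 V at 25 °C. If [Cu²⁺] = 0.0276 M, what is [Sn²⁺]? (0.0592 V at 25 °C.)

0.62 M

From the Nernst equation, log Q = n(E° − E)/0.0592 = 2(0.48 − 0.440)/0.0592 = 1.351, so Q = 22.5.
With Q = [Sn²⁺]/[Cu²⁺] and the known concentrations, [Sn²⁺] in the numerator gives [Sn²⁺] = 0.62 M.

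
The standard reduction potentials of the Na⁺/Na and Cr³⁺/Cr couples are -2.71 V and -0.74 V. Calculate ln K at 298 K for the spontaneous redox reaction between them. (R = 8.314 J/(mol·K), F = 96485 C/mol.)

ln K = 230.2

E°_cell = -0.74 − (-2.71) = 1.97 V, with n = 3 electrons transferred.
At equilibrium E = 0, so the Nernst equation gives ln K = nFE°/RT = (3)(96485)(1.97)/((8.314)(298)) = 230.16.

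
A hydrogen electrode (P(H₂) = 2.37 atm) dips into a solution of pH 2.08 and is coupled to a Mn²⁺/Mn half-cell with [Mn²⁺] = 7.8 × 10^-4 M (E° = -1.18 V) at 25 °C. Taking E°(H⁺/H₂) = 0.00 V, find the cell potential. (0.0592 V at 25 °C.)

The hydrogen couple is the cathode, so E°_cell = 1.18 V; n = 2.
[H⁺] = 10^(−2.08) = 0.0083 M, and Q = [Mn²⁺]·P(H₂) / [H⁺]^2 = 26.7.
E = E° − (0.0592/2) log Q = 1.18 − (0.0592/2)(1.427) = 1.138 V.

1.14 V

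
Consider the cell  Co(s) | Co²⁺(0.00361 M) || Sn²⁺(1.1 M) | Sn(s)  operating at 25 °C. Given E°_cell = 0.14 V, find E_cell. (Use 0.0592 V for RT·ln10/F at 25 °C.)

0.214 V

Balancing electrons gives n = 2; the reaction quotient is Q = [Co²⁺]/[Sn²⁺] = 0.00328.
At 25 °C, E = E° − (0.0592/n) log Q = 0.14 − (0.0592/2)(-2.484) = 0.140 + 0.074 = 0.214 V.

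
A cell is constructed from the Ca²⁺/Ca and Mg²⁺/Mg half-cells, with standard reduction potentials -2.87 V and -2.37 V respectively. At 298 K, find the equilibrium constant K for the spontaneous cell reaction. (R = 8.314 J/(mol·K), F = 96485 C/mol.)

8.2 × 10^16

E°_cell = -2.37 − (-2.87) = 0.50 V, with n = 2 electrons transferred.
At equilibrium E = 0, so the Nernst equation gives ln K = nFE°/RT = (2)(96485)(0.50)/((8.314)(298)) = 38.94.
K = e^38.94 = 8.2 × 10^16.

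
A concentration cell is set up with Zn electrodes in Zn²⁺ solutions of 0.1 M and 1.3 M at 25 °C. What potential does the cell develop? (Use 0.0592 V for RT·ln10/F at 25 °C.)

0.033 V

Both half-cells are Zn²⁺/Zn, so E°_cell = 0. The concentrated side is the cathode; the cell reaction moves Zn²⁺ from high to low concentration with n = 2.
Q = [Zn²⁺]_dilute/[Zn²⁺]_conc = 0.1/1.3 = 0.0769.
E = 0 − (0.0592/2) log Q = −(0.0592/2)(-1.114) = 0.0330 V.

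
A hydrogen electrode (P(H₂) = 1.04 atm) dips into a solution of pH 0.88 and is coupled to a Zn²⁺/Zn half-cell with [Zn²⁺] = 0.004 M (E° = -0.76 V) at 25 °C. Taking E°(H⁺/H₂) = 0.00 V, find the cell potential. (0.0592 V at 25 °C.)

0.78 V

The hydrogen couple is the cathode, so E°_cell = 0.76 V; n = 2.
[H⁺] = 10^(−0.88) = 0.13 M, and Q = [Zn²⁺]·P(H₂) / [H⁺]^2 = 0.239.
E = E° − (0.0592/2) log Q = 0.76 − (0.0592/2)(-0.621) = 0.778 V.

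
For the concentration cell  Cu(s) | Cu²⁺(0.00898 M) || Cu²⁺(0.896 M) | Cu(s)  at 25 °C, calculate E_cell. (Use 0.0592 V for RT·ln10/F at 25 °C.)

0.059 V

Both half-cells are Cu²⁺/Cu, so E°_cell = 0. The concentrated side is the cathode; the cell reaction moves Cu²⁺ from high to low concentration with n = 2.
Q = [Cu²⁺]_dilute/[Cu²⁺]_conc = 0.00898/0.896 = 0.0100.
E = 0 − (0.0592/2) log Q = −(0.0592/2)(-1.999) = 0.0592 V.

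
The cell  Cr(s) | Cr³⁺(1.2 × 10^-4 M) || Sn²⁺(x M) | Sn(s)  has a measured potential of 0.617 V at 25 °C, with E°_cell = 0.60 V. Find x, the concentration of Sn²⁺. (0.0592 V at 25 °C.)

From the Nernst equation, log Q = n(E° − E)/0.0592 = 6(0.60 − 0.617)/0.0592 = -1.723, so Q = 0.0189.
With Q = [Cr³⁺]^2/[Sn²⁺]^3 and the known concentrations, [Sn²⁺]^3 in the denominator gives [Sn²⁺] = 0.0091 M.

0.0091 M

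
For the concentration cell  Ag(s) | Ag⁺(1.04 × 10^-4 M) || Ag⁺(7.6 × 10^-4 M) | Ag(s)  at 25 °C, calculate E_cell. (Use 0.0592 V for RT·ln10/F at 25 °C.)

0.051 V

Both half-cells are Ag⁺/Ag, so E°_cell = 0. The concentrated side is the cathode; the cell reaction moves Ag⁺ from high to low concentration with n = 1.
Q = [Ag⁺]_dilute/[Ag⁺]_conc = 1.04 × 10^-4/7.6 × 10^-4 = 0.137.
E = 0 − (0.0592/1) log Q = −(0.0592/1)(-0.864) = 0.0511 V.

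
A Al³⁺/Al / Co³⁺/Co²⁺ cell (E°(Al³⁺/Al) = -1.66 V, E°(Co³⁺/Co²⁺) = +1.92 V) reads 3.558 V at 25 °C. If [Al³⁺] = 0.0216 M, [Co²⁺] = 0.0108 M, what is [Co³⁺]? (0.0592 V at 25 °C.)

0.0013 M

From the Nernst equation, log Q = n(E° − E)/0.0592 = 3(3.58 − 3.558)/0.0592 = 1.115, so Q = 13.0.
With Q = [Al³⁺]·[Co²⁺]^3/[Co³⁺]^3 and the known concentrations, [Co³⁺]^3 in the denominator gives [Co³⁺] = 0.0013 M.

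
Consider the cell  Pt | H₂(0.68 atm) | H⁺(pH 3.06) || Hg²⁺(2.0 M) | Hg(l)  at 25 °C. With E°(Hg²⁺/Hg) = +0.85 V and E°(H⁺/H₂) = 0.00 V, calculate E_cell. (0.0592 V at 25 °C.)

1.04 V

The Hg²⁺/Hg couple is the cathode, so E°_cell = 0.85 V; n = 2.
[H⁺] = 10^(−3.06) = 8.7 × 10^-4 M, and Q = [H⁺]^2 / ([Hg²⁺]·P(H₂)) = 5.58 × 10^-7.
E = E° − (0.0592/2) log Q = 0.85 − (0.0592/2)(-6.254) = 1.035 V.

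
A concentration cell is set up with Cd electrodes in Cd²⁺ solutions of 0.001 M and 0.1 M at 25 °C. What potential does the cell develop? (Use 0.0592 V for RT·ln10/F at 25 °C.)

Both half-cells are Cd²⁺/Cd, so E°_cell = 0. The concentrated side is the cathode; the cell reaction moves Cd²⁺ from high to low concentration with n = 2.
Q = [Cd²⁺]_dilute/[Cd²⁺]_conc = 0.001/0.1 = 0.0100.
E = 0 − (0.0592/2) log Q = −(0.0592/2)(-2.000) = 0.0592 V.

0.059 V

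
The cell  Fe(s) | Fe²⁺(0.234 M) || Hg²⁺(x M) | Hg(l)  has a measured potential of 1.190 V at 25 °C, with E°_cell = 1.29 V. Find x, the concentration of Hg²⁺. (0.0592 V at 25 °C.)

9.8 × 10^-5 M

From the Nernst equation, log Q = n(E° − E)/0.0592 = 2(1.29 − 1.190)/0.0592 = 3.378, so Q = 2390.
With Q = [Fe²⁺]/[Hg²⁺] and the known concentrations, [Hg²⁺] in the denominator gives [Hg²⁺] = 9.8 × 10^-5 M.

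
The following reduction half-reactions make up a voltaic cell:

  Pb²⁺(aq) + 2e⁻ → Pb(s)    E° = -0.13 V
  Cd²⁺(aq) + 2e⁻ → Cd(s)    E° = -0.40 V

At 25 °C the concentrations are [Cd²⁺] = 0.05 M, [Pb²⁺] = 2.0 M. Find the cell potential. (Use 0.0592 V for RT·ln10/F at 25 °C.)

0.317 V

The Pb²⁺/Pb couple has the higher reduction potential and acts as the cathode, so E°_cell = -0.13 − (-0.40) = 0.27 V.
Balancing electrons gives n = 2; the reaction quotient is Q = [Cd²⁺]/[Pb²⁺] = 0.0250.
At 25 °C, E = E° − (0.0592/n) log Q = 0.27 − (0.0592/2)(-1.602) = 0.270 + 0.047 = 0.317 V.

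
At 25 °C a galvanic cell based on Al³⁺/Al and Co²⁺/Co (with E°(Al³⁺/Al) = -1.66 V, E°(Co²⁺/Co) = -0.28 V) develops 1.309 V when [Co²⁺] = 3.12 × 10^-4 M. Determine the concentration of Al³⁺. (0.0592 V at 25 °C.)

0.022 M

From the Nernst equation, log Q = n(E° − E)/0.0592 = 6(1.38 − 1.309)/0.0592 = 7.196, so Q = 1.57 × 10^7.
With Q = [Al³⁺]^2/[Co²⁺]^3 and the known concentrations, [Al³⁺]^2 in the numerator gives [Al³⁺] = 0.022 M.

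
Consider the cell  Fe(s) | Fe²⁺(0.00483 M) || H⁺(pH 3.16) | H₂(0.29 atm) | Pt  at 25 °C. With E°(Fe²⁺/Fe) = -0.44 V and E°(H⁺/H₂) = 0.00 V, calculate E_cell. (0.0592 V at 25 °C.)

0.34 V

The hydrogen couple is the cathode, so E°_cell = 0.44 V; n = 2.
[H⁺] = 10^(−3.16) = 6.9 × 10^-4 M, and Q = [Fe²⁺]·P(H₂) / [H⁺]^2 = 2930.
E = E° − (0.0592/2) log Q = 0.44 − (0.0592/2)(3.466) = 0.337 V.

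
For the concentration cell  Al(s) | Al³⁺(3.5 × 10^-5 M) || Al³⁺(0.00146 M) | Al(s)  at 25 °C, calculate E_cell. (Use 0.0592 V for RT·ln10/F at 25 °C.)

Both half-cells are Al³⁺/Al, so E°_cell = 0. The concentrated side is the cathode; the cell reaction moves Al³⁺ from high to low concentration with n = 3.
Q = [Al³⁺]_dilute/[Al³⁺]_conc = 3.5 × 10^-5/0.00146 = 0.0240.
E = 0 − (0.0592/3) log Q = −(0.0592/3)(-1.620) = 0.0320 V.

0.032 V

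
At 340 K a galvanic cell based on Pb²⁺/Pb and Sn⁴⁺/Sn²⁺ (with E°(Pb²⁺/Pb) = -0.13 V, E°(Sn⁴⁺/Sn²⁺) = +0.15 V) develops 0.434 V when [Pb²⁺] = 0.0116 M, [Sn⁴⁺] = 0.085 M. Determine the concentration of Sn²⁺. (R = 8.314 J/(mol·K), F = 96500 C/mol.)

From the Nernst equation, ln Q = nF(E° − E)/RT = 2×96500×(0.28 − 0.434)/(8.314×340) = -10.515, so Q = 2.71 × 10^-5.
With Q = [Pb²⁺]·[Sn²⁺]/[Sn⁴⁺] and the known concentrations, [Sn²⁺] in the numerator gives [Sn²⁺] = 2 × 10^-4 M.

2 × 10^-4 M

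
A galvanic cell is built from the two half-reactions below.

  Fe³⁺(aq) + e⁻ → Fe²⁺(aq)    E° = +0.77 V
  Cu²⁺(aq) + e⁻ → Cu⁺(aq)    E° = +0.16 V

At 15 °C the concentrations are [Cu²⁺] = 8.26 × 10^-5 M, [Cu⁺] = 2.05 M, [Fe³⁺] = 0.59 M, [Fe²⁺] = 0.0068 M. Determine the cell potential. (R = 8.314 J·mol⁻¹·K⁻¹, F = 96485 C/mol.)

The Fe³⁺/Fe²⁺ couple has the higher reduction potential and acts as the cathode, so E°_cell = +0.77 − (+0.16) = 0.61 V.
Balancing electrons gives n = 1; the reaction quotient is Q = [Cu²⁺]·[Fe²⁺]/([Cu⁺]·[Fe³⁺]) = 4.64 × 10^-7.
E = E° − (RT/nF) ln Q = 0.61 − (8.314×288)/(1×96485) × (-14.583) = 0.610 + 0.362 = 0.972 V.

0.972 V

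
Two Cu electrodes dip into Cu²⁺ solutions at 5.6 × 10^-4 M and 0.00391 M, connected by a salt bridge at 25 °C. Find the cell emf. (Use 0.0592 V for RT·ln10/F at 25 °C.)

0.025 V

Both half-cells are Cu²⁺/Cu, so E°_cell = 0. The concentrated side is the cathode; the cell reaction moves Cu²⁺ from high to low concentration with n = 2.
Q = [Cu²⁺]_dilute/[Cu²⁺]_conc = 5.6 × 10^-4/0.00391 = 0.143.
E = 0 − (0.0592/2) log Q = −(0.0592/2)(-0.844) = 0.0250 V.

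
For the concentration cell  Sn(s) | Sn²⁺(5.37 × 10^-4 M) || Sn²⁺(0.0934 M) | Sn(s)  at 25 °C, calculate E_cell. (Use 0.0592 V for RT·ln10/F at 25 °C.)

0.066 V

Both half-cells are Sn²⁺/Sn, so E°_cell = 0. The concentrated side is the cathode; the cell reaction moves Sn²⁺ from high to low concentration with n = 2.
Q = [Sn²⁺]_dilute/[Sn²⁺]_conc = 5.37 × 10^-4/0.0934 = 0.00575.
E = 0 − (0.0592/2) log Q = −(0.0592/2)(-2.240) = 0.0663 V.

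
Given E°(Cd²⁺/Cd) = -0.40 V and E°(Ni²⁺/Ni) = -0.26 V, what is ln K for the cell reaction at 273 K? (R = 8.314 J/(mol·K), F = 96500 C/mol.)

E°_cell = -0.26 − (-0.40) = 0.14 V, with n = 2 electrons transferred.
At equilibrium E = 0, so the Nernst equation gives ln K = nFE°/RT = (2)(96500)(0.14)/((8.314)(273)) = 11.90.

ln K = 11.9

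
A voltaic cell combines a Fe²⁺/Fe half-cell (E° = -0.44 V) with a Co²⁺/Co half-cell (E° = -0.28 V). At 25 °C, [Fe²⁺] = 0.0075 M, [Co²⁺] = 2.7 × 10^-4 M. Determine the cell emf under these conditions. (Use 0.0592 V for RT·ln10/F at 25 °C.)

The Co²⁺/Co couple has the higher reduction potential and acts as the cathode, so E°_cell = -0.28 − (-0.44) = 0.16 V.
Balancing electrons gives n = 2; the reaction quotient is Q = [Fe²⁺]/[Co²⁺] = 27.8.
At 25 °C, E = E° − (0.0592/n) log Q = 0.16 − (0.0592/2)(1.444) = 0.160 − 0.043 = 0.117 V.

0.117 V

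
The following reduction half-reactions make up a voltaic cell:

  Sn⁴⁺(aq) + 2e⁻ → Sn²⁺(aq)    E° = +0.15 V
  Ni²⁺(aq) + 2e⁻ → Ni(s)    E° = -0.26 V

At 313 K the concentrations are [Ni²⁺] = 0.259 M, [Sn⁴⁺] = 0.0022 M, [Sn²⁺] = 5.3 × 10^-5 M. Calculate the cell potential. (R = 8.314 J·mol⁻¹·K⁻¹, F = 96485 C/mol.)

The Sn⁴⁺/Sn²⁺ couple has the higher reduction potential and acts as the cathode, so E°_cell = +0.15 − (-0.26) = 0.41 V.
Balancing electrons gives n = 2; the reaction quotient is Q = [Ni²⁺]·[Sn²⁺]/[Sn⁴⁺] = 0.00624.
E = E° − (RT/nF) ln Q = 0.41 − (8.314×313)/(2×96485) × (-5.077) = 0.410 + 0.068 = 0.478 V.

0.478 V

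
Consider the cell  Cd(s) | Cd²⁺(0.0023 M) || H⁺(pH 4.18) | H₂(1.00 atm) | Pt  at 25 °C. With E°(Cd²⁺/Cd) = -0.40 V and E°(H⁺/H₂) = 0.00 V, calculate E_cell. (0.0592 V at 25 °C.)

0.23 V

The hydrogen couple is the cathode, so E°_cell = 0.40 V; n = 2.
[H⁺] = 10^(−4.18) = 6.6 × 10^-5 M, and Q = [Cd²⁺]·P(H₂) / [H⁺]^2 = 5.27 × 10^5.
E = E° − (0.0592/2) log Q = 0.40 − (0.0592/2)(5.722) = 0.231 V.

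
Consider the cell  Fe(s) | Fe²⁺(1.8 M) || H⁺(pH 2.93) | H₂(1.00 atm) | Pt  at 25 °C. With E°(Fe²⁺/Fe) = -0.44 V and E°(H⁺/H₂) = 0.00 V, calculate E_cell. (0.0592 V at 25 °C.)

The hydrogen couple is the cathode, so E°_cell = 0.44 V; n = 2.
[H⁺] = 10^(−2.93) = 0.0012 M, and Q = [Fe²⁺]·P(H₂) / [H⁺]^2 = 1.3 × 10^6.
E = E° − (0.0592/2) log Q = 0.44 − (0.0592/2)(6.115) = 0.259 V.

0.26 V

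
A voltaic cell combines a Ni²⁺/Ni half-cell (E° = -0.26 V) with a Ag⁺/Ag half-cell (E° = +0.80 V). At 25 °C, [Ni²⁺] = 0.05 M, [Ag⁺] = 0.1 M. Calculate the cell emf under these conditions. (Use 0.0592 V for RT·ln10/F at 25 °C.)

1.04 V

The Ag⁺/Ag couple has the higher reduction potential and acts as the cathode, so E°_cell = +0.80 − (-0.26) = 1.06 V.
Balancing electrons gives n = 2; the reaction quotient is Q = [Ni²⁺]/[Ag⁺]^2 = 5.00.
At 25 °C, E = E° − (0.0592/n) log Q = 1.06 − (0.0592/2)(0.699) = 1.060 − 0.021 = 1.039 V.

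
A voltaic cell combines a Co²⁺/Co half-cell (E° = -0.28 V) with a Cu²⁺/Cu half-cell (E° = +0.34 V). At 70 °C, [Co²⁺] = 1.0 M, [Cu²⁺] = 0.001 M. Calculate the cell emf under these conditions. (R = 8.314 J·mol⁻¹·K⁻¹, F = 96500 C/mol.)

The Cu²⁺/Cu couple has the higher reduction potential and acts as the cathode, so E°_cell = +0.34 − (-0.28) = 0.62 V.
Balancing electrons gives n = 2; the reaction quotient is Q = [Co²⁺]/[Cu²⁺] = 1000.
E = E° − (RT/nF) ln Q = 0.62 − (8.314×343)/(2×96500) × (6.908) = 0.620 − 0.102 = 0.518 V.

0.518 V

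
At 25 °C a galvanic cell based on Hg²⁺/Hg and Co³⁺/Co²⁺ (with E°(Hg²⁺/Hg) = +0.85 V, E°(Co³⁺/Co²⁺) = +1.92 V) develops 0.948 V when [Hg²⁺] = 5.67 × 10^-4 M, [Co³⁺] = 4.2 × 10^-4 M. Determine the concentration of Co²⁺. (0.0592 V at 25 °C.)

From the Nernst equation, log Q = n(E° − E)/0.0592 = 2(1.07 − 0.948)/0.0592 = 4.122, so Q = 1.32 × 10^4.
With Q = [Hg²⁺]·[Co²⁺]^2/[Co³⁺]^2 and the known concentrations, [Co²⁺]^2 in the numerator gives [Co²⁺] = 2.0 M.

2.0 M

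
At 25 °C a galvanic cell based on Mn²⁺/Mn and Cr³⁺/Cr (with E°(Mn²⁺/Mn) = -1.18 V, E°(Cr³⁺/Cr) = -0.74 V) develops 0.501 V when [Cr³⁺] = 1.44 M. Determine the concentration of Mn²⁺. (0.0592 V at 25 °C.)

From the Nernst equation, log Q = n(E° − E)/0.0592 = 6(0.44 − 0.501)/0.0592 = -6.182, so Q = 6.57 × 10^-7.
With Q = [Mn²⁺]^3/[Cr³⁺]^2 and the known concentrations, [Mn²⁺]^3 in the numerator gives [Mn²⁺] = 0.011 M.

0.011 M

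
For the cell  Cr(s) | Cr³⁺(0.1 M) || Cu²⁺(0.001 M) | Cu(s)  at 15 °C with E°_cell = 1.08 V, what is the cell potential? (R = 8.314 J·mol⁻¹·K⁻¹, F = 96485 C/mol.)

1.01 V

Balancing electrons gives n = 6; the reaction quotient is Q = [Cr³⁺]^2/[Cu²⁺]^3 = 1 × 10^7.
E = E° − (RT/nF) ln Q = 1.08 − (8.314×288)/(6×96485) × (16.118) = 1.080 − 0.067 = 1.013 V.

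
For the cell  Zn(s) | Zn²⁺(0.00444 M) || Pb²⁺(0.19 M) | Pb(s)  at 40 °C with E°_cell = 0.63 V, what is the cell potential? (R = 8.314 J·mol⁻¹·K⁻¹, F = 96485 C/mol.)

Balancing electrons gives n = 2; the reaction quotient is Q = [Zn²⁺]/[Pb²⁺] = 0.0234.
E = E° − (RT/nF) ln Q = 0.63 − (8.314×313)/(2×96485) × (-3.756) = 0.630 + 0.051 = 0.681 V.

0.681 V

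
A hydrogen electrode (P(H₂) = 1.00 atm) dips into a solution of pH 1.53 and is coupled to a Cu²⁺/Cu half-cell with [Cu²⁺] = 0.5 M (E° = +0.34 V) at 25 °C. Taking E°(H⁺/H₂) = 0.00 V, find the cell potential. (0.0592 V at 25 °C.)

The Cu²⁺/Cu couple is the cathode, so E°_cell = 0.34 V; n = 2.
[H⁺] = 10^(−1.53) = 0.030 M, and Q = [H⁺]^2 / ([Cu²⁺]·P(H₂)) = 0.00174.
E = E° − (0.0592/2) log Q = 0.34 − (0.0592/2)(-2.759) = 0.422 V.

0.42 V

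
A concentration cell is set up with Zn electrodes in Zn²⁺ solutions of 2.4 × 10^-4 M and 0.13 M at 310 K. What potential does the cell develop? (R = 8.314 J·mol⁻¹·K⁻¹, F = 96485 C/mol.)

Both half-cells are Zn²⁺/Zn, so E°_cell = 0. The concentrated side is the cathode; the cell reaction moves Zn²⁺ from high to low concentration with n = 2.
Q = [Zn²⁺]_dilute/[Zn²⁺]_conc = 2.4 × 10^-4/0.13 = 0.00185.
E = 0 − (RT/nF) ln Q = −((8.314×310)/(2×96485))(-6.295) = 0.0841 V.

0.084 V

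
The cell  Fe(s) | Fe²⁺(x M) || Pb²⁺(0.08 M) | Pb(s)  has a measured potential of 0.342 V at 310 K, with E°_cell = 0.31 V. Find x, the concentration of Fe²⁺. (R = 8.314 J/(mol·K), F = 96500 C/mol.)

0.0073 M

From the Nernst equation, ln Q = nF(E° − E)/RT = 2×96500×(0.31 − 0.342)/(8.314×310) = -2.396, so Q = 0.0911.
With Q = [Fe²⁺]/[Pb²⁺] and the known concentrations, [Fe²⁺] in the numerator gives [Fe²⁺] = 0.0073 M.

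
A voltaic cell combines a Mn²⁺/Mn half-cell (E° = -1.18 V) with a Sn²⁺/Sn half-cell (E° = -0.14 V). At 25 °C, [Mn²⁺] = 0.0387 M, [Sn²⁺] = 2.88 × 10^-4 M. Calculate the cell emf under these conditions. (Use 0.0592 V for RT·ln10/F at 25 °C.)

0.977 V

The Sn²⁺/Sn couple has the higher reduction potential and acts as the cathode, so E°_cell = -0.14 − (-1.18) = 1.04 V.
Balancing electrons gives n = 2; the reaction quotient is Q = [Mn²⁺]/[Sn²⁺] = 134.
At 25 °C, E = E° − (0.0592/n) log Q = 1.04 − (0.0592/2)(2.128) = 1.040 − 0.063 = 0.977 V.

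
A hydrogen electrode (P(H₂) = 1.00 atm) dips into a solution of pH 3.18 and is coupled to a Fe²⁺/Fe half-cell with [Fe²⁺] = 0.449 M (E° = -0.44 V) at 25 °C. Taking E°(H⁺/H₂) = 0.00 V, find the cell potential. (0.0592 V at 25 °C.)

0.26 V

The hydrogen couple is the cathode, so E°_cell = 0.44 V; n = 2.
[H⁺] = 10^(−3.18) = 6.6 × 10^-4 M, and Q = [Fe²⁺]·P(H₂) / [H⁺]^2 = 1.03 × 10^6.
E = E° − (0.0592/2) log Q = 0.44 − (0.0592/2)(6.012) = 0.262 V.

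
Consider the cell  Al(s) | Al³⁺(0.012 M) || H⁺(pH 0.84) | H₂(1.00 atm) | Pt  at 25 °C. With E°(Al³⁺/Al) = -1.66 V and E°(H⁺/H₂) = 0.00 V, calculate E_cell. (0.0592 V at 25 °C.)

1.65 V

The hydrogen couple is the cathode, so E°_cell = 1.66 V; n = 6.
[H⁺] = 10^(−0.84) = 0.14 M, and Q = [Al³⁺]^2·P(H₂)^3 / [H⁺]^6 = 15.8.
E = E° − (0.0592/6) log Q = 1.66 − (0.0592/6)(1.198) = 1.648 V.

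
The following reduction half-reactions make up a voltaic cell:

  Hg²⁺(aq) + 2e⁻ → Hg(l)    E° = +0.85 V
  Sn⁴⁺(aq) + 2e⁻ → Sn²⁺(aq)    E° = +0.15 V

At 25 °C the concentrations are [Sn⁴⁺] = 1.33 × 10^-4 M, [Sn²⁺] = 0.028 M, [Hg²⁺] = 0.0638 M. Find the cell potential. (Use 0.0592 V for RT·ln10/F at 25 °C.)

0.733 V

The Hg²⁺/Hg couple has the higher reduction potential and acts as the cathode, so E°_cell = +0.85 − (+0.15) = 0.70 V.
Balancing electrons gives n = 2; the reaction quotient is Q = [Sn⁴⁺]/([Sn²⁺]·[Hg²⁺]) = 0.0745.
At 25 °C, E = E° − (0.0592/n) log Q = 0.70 − (0.0592/2)(-1.128) = 0.700 + 0.033 = 0.733 V.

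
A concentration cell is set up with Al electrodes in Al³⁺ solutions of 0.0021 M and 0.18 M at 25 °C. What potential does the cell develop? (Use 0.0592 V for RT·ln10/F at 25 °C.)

0.038 V

Both half-cells are Al³⁺/Al, so E°_cell = 0. The concentrated side is the cathode; the cell reaction moves Al³⁺ from high to low concentration with n = 3.
Q = [Al³⁺]_dilute/[Al³⁺]_conc = 0.0021/0.18 = 0.0117.
E = 0 − (0.0592/3) log Q = −(0.0592/3)(-1.933) = 0.0381 V.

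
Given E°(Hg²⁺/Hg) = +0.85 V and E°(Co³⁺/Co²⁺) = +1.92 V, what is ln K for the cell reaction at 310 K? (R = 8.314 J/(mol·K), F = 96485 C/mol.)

E°_cell = +1.92 − (+0.85) = 1.07 V, with n = 2 electrons transferred.
At equilibrium E = 0, so the Nernst equation gives ln K = nFE°/RT = (2)(96485)(1.07)/((8.314)(310)) = 80.11.

ln K = 80.1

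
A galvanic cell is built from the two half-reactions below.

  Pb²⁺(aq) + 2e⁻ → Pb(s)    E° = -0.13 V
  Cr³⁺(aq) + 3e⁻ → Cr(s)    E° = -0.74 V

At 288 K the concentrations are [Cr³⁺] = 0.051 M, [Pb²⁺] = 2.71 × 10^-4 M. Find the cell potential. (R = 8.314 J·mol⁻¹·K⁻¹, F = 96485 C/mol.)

The Pb²⁺/Pb couple has the higher reduction potential and acts as the cathode, so E°_cell = -0.13 − (-0.74) = 0.61 V.
Balancing electrons gives n = 6; the reaction quotient is Q = [Cr³⁺]^2/[Pb²⁺]^3 = 1.31 × 10^8.
E = E° − (RT/nF) ln Q = 0.61 − (8.314×288)/(6×96485) × (18.688) = 0.610 − 0.077 = 0.533 V.

0.533 V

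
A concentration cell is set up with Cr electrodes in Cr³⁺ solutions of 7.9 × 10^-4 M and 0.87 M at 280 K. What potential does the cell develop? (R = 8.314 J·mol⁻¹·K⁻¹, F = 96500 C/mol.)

0.056 V

Both half-cells are Cr³⁺/Cr, so E°_cell = 0. The concentrated side is the cathode; the cell reaction moves Cr³⁺ from high to low concentration with n = 3.
Q = [Cr³⁺]_dilute/[Cr³⁺]_conc = 7.9 × 10^-4/0.87 = 9.08 × 10^-4.
E = 0 − (RT/nF) ln Q = −((8.314×280)/(3×96500))(-7.004) = 0.0563 V.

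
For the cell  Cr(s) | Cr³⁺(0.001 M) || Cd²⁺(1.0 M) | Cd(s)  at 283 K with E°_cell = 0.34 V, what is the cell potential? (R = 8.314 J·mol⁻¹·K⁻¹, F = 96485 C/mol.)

0.396 V

Balancing electrons gives n = 6; the reaction quotient is Q = [Cr³⁺]^2/[Cd²⁺]^3 = 1 × 10^-6.
E = E° − (RT/nF) ln Q = 0.34 − (8.314×283)/(6×96485) × (-13.816) = 0.340 + 0.056 = 0.396 V.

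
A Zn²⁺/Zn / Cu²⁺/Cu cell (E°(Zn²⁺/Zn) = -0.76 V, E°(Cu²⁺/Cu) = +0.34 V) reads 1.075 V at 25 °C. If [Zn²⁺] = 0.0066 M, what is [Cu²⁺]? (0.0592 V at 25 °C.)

From the Nernst equation, log Q = n(E° − E)/0.0592 = 2(1.10 − 1.075)/0.0592 = 0.845, so Q = 6.99.
With Q = [Zn²⁺]/[Cu²⁺] and the known concentrations, [Cu²⁺] in the denominator gives [Cu²⁺] = 9.4 × 10^-4 M.

9.4 × 10^-4 M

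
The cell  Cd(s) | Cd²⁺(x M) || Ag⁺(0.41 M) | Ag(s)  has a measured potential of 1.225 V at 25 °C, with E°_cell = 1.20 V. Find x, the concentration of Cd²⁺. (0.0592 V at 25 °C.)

0.024 M

From the Nernst equation, log Q = n(E° − E)/0.0592 = 2(1.20 − 1.225)/0.0592 = -0.845, so Q = 0.143.
With Q = [Cd²⁺]/[Ag⁺]^2 and the known concentrations, [Cd²⁺] in the numerator gives [Cd²⁺] = 0.024 M.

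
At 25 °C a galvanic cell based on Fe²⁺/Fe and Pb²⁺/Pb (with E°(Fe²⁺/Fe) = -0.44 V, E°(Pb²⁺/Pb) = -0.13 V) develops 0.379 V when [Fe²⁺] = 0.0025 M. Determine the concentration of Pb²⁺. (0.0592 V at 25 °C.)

From the Nernst equation, log Q = n(E° − E)/0.0592 = 2(0.31 − 0.379)/0.0592 = -2.331, so Q = 0.00467.
With Q = [Fe²⁺]/[Pb²⁺] and the known concentrations, [Pb²⁺] in the denominator gives [Pb²⁺] = 0.54 M.

0.54 M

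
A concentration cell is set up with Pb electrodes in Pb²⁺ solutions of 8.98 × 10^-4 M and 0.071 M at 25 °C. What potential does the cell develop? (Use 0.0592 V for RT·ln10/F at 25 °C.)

Both half-cells are Pb²⁺/Pb, so E°_cell = 0. The concentrated side is the cathode; the cell reaction moves Pb²⁺ from high to low concentration with n = 2.
Q = [Pb²⁺]_dilute/[Pb²⁺]_conc = 8.98 × 10^-4/0.071 = 0.0126.
E = 0 − (0.0592/2) log Q = −(0.0592/2)(-1.898) = 0.0562 V.

0.056 V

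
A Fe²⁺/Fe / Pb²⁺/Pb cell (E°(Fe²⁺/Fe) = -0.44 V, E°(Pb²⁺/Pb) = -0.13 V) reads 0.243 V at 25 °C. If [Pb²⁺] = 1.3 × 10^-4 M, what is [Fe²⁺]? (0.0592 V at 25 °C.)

0.024 M

From the Nernst equation, log Q = n(E° − E)/0.0592 = 2(0.31 − 0.243)/0.0592 = 2.264, so Q = 183.
With Q = [Fe²⁺]/[Pb²⁺] and the known concentrations, [Fe²⁺] in the numerator gives [Fe²⁺] = 0.024 M.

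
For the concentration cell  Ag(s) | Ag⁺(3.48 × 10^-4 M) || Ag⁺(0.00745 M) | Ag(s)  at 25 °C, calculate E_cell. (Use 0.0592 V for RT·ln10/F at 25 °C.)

0.079 V

Both half-cells are Ag⁺/Ag, so E°_cell = 0. The concentrated side is the cathode; the cell reaction moves Ag⁺ from high to low concentration with n = 1.
Q = [Ag⁺]_dilute/[Ag⁺]_conc = 3.48 × 10^-4/0.00745 = 0.0467.
E = 0 − (0.0592/1) log Q = −(0.0592/1)(-1.331) = 0.0788 V.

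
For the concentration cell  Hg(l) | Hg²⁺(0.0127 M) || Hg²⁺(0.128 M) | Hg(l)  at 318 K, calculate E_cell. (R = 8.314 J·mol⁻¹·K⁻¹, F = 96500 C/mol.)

Both half-cells are Hg²⁺/Hg, so E°_cell = 0. The concentrated side is the cathode; the cell reaction moves Hg²⁺ from high to low concentration with n = 2.
Q = [Hg²⁺]_dilute/[Hg²⁺]_conc = 0.0127/0.128 = 0.0992.
E = 0 − (RT/nF) ln Q = −((8.314×318)/(2×96500))(-2.310) = 0.0316 V.

0.032 V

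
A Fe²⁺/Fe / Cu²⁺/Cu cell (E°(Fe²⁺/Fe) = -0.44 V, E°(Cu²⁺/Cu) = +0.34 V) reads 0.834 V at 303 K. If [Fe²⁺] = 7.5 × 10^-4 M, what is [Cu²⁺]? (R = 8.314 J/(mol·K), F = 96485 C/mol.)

From the Nernst equation, ln Q = nF(E° − E)/RT = 2×96485×(0.78 − 0.834)/(8.314×303) = -4.136, so Q = 0.0160.
With Q = [Fe²⁺]/[Cu²⁺] and the known concentrations, [Cu²⁺] in the denominator gives [Cu²⁺] = 0.047 M.

0.047 M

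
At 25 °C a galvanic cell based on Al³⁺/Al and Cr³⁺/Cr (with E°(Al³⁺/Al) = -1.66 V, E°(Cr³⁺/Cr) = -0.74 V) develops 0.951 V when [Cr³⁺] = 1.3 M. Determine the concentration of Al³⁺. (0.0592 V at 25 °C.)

From the Nernst equation, log Q = n(E° − E)/0.0592 = 3(0.92 − 0.951)/0.0592 = -1.571, so Q = 0.0269.
With Q = [Al³⁺]/[Cr³⁺] and the known concentrations, [Al³⁺] in the numerator gives [Al³⁺] = 0.035 M.

0.035 M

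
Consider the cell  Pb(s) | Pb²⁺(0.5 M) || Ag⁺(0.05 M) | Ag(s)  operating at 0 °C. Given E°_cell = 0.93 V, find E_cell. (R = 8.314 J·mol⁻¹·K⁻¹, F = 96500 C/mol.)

Balancing electrons gives n = 2; the reaction quotient is Q = [Pb²⁺]/[Ag⁺]^2 = 200.
E = E° − (RT/nF) ln Q = 0.93 − (8.314×273)/(2×96500) × (5.298) = 0.930 − 0.062 = 0.868 V.

0.868 V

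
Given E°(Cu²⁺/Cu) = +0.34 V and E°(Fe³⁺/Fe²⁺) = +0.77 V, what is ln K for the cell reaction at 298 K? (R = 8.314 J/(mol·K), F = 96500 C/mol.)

ln K = 33.5

E°_cell = +0.77 − (+0.34) = 0.43 V, with n = 2 electrons transferred.
At equilibrium E = 0, so the Nernst equation gives ln K = nFE°/RT = (2)(96500)(0.43)/((8.314)(298)) = 33.50.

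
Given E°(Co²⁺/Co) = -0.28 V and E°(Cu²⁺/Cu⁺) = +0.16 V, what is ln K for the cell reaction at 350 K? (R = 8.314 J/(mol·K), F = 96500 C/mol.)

E°_cell = +0.16 − (-0.28) = 0.44 V, with n = 2 electrons transferred.
At equilibrium E = 0, so the Nernst equation gives ln K = nFE°/RT = (2)(96500)(0.44)/((8.314)(350)) = 29.18.

ln K = 29.2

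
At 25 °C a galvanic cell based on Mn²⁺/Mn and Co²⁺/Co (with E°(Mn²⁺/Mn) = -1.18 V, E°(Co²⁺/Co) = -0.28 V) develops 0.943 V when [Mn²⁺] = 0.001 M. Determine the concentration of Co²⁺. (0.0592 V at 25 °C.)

0.028 M

From the Nernst equation, log Q = n(E° − E)/0.0592 = 2(0.90 − 0.943)/0.0592 = -1.453, so Q = 0.0353.
With Q = [Mn²⁺]/[Co²⁺] and the known concentrations, [Co²⁺] in the denominator gives [Co²⁺] = 0.028 M.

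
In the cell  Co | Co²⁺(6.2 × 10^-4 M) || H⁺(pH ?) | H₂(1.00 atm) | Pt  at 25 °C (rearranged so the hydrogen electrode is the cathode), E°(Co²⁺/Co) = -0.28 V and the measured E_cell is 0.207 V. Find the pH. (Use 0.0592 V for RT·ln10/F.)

pH = 2.84

E°_cell = 0.28 V and n = 2.
log Q = n(E° − E)/0.0592 = 2×(0.28 − 0.207)/0.0592 = 2.466.
With Q = [Co²⁺]·P(H₂) / [H⁺]^2, solving for [H⁺] gives log[H⁺] = -2.837, so pH = 2.84.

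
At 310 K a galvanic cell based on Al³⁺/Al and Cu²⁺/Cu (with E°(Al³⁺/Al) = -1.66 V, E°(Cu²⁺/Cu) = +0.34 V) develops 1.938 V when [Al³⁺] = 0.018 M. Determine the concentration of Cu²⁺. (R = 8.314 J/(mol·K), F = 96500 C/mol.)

6.6 × 10^-4 M

From the Nernst equation, ln Q = nF(E° − E)/RT = 6×96500×(2.00 − 1.938)/(8.314×310) = 13.928, so Q = 1.12 × 10^6.
With Q = [Al³⁺]^2/[Cu²⁺]^3 and the known concentrations, [Cu²⁺]^3 in the denominator gives [Cu²⁺] = 6.6 × 10^-4 M.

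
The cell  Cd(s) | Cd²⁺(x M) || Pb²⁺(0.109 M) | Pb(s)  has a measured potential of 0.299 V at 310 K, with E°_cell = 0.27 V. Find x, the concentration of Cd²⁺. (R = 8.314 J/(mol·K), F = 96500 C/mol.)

From the Nernst equation, ln Q = nF(E° − E)/RT = 2×96500×(0.27 − 0.299)/(8.314×310) = -2.172, so Q = 0.114.
With Q = [Cd²⁺]/[Pb²⁺] and the known concentrations, [Cd²⁺] in the numerator gives [Cd²⁺] = 0.012 M.

0.012 M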